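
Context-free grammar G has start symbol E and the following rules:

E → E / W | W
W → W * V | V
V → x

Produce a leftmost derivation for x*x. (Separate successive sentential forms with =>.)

E=>W=>W*V=>V*V=>x*V=>x*x

E => W   [E → W]
W => W*V   [W → W * V]
W*V => V*V   [W → V]
V*V => x*V   [V → x]
x*V => x*x   [V → x]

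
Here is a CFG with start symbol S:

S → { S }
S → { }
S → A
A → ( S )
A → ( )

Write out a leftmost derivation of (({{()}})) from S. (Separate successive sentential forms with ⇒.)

S ⇒ A   [S → A]
A ⇒ (S)   [A → ( S )]
(S) ⇒ (A)   [S → A]
(A) ⇒ ((S))   [A → ( S )]
((S)) ⇒ (({S}))   [S → { S }]
(({S})) ⇒ (({{S}}))   [S → { S }]
(({{S}})) ⇒ (({{A}}))   [S → A]
(({{A}})) ⇒ (({{()}}))   [A → ( )]

S⇒A⇒(S)⇒(A)⇒((S))⇒(({S}))⇒(({{S}}))⇒(({{A}}))⇒(({{()}}))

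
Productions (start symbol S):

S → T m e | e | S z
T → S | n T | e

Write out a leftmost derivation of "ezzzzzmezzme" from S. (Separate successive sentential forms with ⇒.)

S ⇒ Tme   [S → T m e]
Tme ⇒ Sme   [T → S]
Sme ⇒ Szme   [S → S z]
Szme ⇒ Szzme   [S → S z]
Szzme ⇒ Tmezzme   [S → T m e]
Tmezzme ⇒ Smezzme   [T → S]
Smezzme ⇒ Szmezzme   [S → S z]
Szmezzme ⇒ Szzmezzme   [S → S z]
Szzmezzme ⇒ Szzzmezzme   [S → S z]
Szzzmezzme ⇒ Szzzzmezzme   [S → S z]
Szzzzmezzme ⇒ Szzzzzmezzme   [S → S z]
Szzzzzmezzme ⇒ ezzzzzmezzme   [S → e]

S ⇒ Tme ⇒ Sme ⇒ Szme ⇒ Szzme ⇒ Tmezzme ⇒ Smezzme ⇒ Szmezzme ⇒ Szzmezzme ⇒ Szzzmezzme ⇒ Szzzzmezzme ⇒ Szzzzzmezzme ⇒ ezzzzzmezzme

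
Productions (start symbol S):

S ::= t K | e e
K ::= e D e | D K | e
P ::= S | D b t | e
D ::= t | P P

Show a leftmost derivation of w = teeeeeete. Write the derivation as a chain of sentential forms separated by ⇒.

S ⇒ tK   [S ::= t K]
tK ⇒ tDK   [K ::= D K]
tDK ⇒ tPPK   [D ::= P P]
tPPK ⇒ tSPK   [P ::= S]
tSPK ⇒ teePK   [S ::= e e]
teePK ⇒ teeeK   [P ::= e]
teeeK ⇒ teeeDK   [K ::= D K]
teeeDK ⇒ teeePPK   [D ::= P P]
teeePPK ⇒ teeeePK   [P ::= e]
teeeePK ⇒ teeeeeK   [P ::= e]
teeeeeK ⇒ teeeeeeDe   [K ::= e D e]
teeeeeeDe ⇒ teeeeeete   [D ::= t]

S⇒tK⇒tDK⇒tPPK⇒tSPK⇒teePK⇒teeeK⇒teeeDK⇒teeePPK⇒teeeePK⇒teeeeeK⇒teeeeeeDe⇒teeeeeete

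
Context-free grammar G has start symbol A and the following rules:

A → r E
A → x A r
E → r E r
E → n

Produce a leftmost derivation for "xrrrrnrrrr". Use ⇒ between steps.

A ⇒ xAr ⇒ xrEr ⇒ xrrErr ⇒ xrrrErrr ⇒ xrrrrErrrr ⇒ xrrrrnrrrr

A ⇒ xAr   [A → x A r]
xAr ⇒ xrEr   [A → r E]
xrEr ⇒ xrrErr   [E → r E r]
xrrErr ⇒ xrrrErrr   [E → r E r]
xrrrErrr ⇒ xrrrrErrrr   [E → r E r]
xrrrrErrrr ⇒ xrrrrnrrrr   [E → n]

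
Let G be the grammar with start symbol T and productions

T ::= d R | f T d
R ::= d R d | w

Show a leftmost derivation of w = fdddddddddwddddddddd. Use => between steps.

T => fTd   [T ::= f T d]
fTd => fdRd   [T ::= d R]
fdRd => fddRdd   [R ::= d R d]
fddRdd => fdddRddd   [R ::= d R d]
fdddRddd => fddddRdddd   [R ::= d R d]
fddddRdddd => fdddddRddddd   [R ::= d R d]
fdddddRddddd => fddddddRdddddd   [R ::= d R d]
fddddddRdddddd => fdddddddRddddddd   [R ::= d R d]
fdddddddRddddddd => fddddddddRdddddddd   [R ::= d R d]
fddddddddRdddddddd => fdddddddddRddddddddd   [R ::= d R d]
fdddddddddRddddddddd => fdddddddddwddddddddd   [R ::= w]

T=>fTd=>fdRd=>fddRdd=>fdddRddd=>fddddRdddd=>fdddddRddddd=>fddddddRdddddd=>fdddddddRddddddd=>fddddddddRdddddddd=>fdddddddddRddddddddd=>fdddddddddwddddddddd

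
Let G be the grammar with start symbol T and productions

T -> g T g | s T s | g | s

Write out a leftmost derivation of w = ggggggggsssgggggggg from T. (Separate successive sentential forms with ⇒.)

T ⇒ gTg ⇒ ggTgg ⇒ gggTggg ⇒ ggggTgggg ⇒ gggggTggggg ⇒ ggggggTgggggg ⇒ gggggggTggggggg ⇒ ggggggggTgggggggg ⇒ ggggggggsTsgggggggg ⇒ ggggggggsssgggggggg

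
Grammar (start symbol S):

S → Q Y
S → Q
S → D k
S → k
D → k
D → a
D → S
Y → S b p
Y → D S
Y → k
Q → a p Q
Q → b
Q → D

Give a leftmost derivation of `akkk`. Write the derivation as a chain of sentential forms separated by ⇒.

S ⇒ QY   [S → Q Y]
QY ⇒ DY   [Q → D]
DY ⇒ aY   [D → a]
aY ⇒ aDS   [Y → D S]
aDS ⇒ aSS   [D → S]
aSS ⇒ aDkS   [S → D k]
aDkS ⇒ aSkS   [D → S]
aSkS ⇒ akkS   [S → k]
akkS ⇒ akkQ   [S → Q]
akkQ ⇒ akkD   [Q → D]
akkD ⇒ akkk   [D → k]

S ⇒ QY ⇒ DY ⇒ aY ⇒ aDS ⇒ aSS ⇒ aDkS ⇒ aSkS ⇒ akkS ⇒ akkQ ⇒ akkD ⇒ akkk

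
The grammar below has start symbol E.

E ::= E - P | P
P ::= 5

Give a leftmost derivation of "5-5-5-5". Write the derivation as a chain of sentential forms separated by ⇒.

E ⇒ E-P   [E ::= E - P]
E-P ⇒ E-P-P   [E ::= E - P]
E-P-P ⇒ E-P-P-P   [E ::= E - P]
E-P-P-P ⇒ P-P-P-P   [E ::= P]
P-P-P-P ⇒ 5-P-P-P   [P ::= 5]
5-P-P-P ⇒ 5-5-P-P   [P ::= 5]
5-5-P-P ⇒ 5-5-5-P   [P ::= 5]
5-5-5-P ⇒ 5-5-5-5   [P ::= 5]

E ⇒ E-P ⇒ E-P-P ⇒ E-P-P-P ⇒ P-P-P-P ⇒ 5-P-P-P ⇒ 5-5-P-P ⇒ 5-5-5-P ⇒ 5-5-5-5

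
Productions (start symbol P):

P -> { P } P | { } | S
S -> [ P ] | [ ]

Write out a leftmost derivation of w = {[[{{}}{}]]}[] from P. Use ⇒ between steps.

P ⇒ {P}P ⇒ {S}P ⇒ {[P]}P ⇒ {[S]}P ⇒ {[[P]]}P ⇒ {[[{P}P]]}P ⇒ {[[{{}}P]]}P ⇒ {[[{{}}{}]]}P ⇒ {[[{{}}{}]]}S ⇒ {[[{{}}{}]]}[]

P ⇒ {P}P   [P -> { P } P]
{P}P ⇒ {S}P   [P -> S]
{S}P ⇒ {[P]}P   [S -> [ P ]]
{[P]}P ⇒ {[S]}P   [P -> S]
{[S]}P ⇒ {[[P]]}P   [S -> [ P ]]
{[[P]]}P ⇒ {[[{P}P]]}P   [P -> { P } P]
{[[{P}P]]}P ⇒ {[[{{}}P]]}P   [P -> { }]
{[[{{}}P]]}P ⇒ {[[{{}}{}]]}P   [P -> { }]
{[[{{}}{}]]}P ⇒ {[[{{}}{}]]}S   [P -> S]
{[[{{}}{}]]}S ⇒ {[[{{}}{}]]}[]   [S -> [ ]]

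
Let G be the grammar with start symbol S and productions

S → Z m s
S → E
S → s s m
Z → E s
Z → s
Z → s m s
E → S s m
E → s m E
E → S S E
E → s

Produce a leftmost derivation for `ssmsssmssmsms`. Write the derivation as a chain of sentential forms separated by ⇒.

S ⇒ Zms   [S → Z m s]
Zms ⇒ Esms   [Z → E s]
Esms ⇒ Ssmsms   [E → S s m]
Ssmsms ⇒ Esmsms   [S → E]
Esmsms ⇒ SSEsmsms   [E → S S E]
SSEsmsms ⇒ ZmsSEsmsms   [S → Z m s]
ZmsSEsmsms ⇒ EsmsSEsmsms   [Z → E s]
EsmsSEsmsms ⇒ ssmsSEsmsms   [E → s]
ssmsSEsmsms ⇒ ssmsssmEsmsms   [S → s s m]
ssmsssmEsmsms ⇒ ssmsssmssmsms   [E → s]

S⇒Zms⇒Esms⇒Ssmsms⇒Esmsms⇒SSEsmsms⇒ZmsSEsmsms⇒EsmsSEsmsms⇒ssmsSEsmsms⇒ssmsssmEsmsms⇒ssmsssmssmsms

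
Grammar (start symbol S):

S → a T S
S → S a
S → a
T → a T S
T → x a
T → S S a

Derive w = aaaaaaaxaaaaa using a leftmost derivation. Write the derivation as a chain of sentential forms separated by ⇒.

S ⇒ Sa   [S → S a]
Sa ⇒ aTSa   [S → a T S]
aTSa ⇒ aaTSSa   [T → a T S]
aaTSSa ⇒ aaSSaSSa   [T → S S a]
aaSSaSSa ⇒ aaaSaSSa   [S → a]
aaaSaSSa ⇒ aaaaaSSa   [S → a]
aaaaaSSa ⇒ aaaaaaTSSa   [S → a T S]
aaaaaaTSSa ⇒ aaaaaaaTSSSa   [T → a T S]
aaaaaaaTSSSa ⇒ aaaaaaaxaSSSa   [T → x a]
aaaaaaaxaSSSa ⇒ aaaaaaaxaaSSa   [S → a]
aaaaaaaxaaSSa ⇒ aaaaaaaxaaaSa   [S → a]
aaaaaaaxaaaSa ⇒ aaaaaaaxaaaaa   [S → a]

S ⇒ Sa ⇒ aTSa ⇒ aaTSSa ⇒ aaSSaSSa ⇒ aaaSaSSa ⇒ aaaaaSSa ⇒ aaaaaaTSSa ⇒ aaaaaaaTSSSa ⇒ aaaaaaaxaSSSa ⇒ aaaaaaaxaaSSa ⇒ aaaaaaaxaaaSa ⇒ aaaaaaaxaaaaa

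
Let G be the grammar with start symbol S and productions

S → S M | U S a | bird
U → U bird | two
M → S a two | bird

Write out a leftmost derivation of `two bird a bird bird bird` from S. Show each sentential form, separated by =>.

S => S M => S M M => S M M M => U S a M M M => two S a M M M => two bird a M M M => two bird a bird M M => two bird a bird bird M => two bird a bird bird bird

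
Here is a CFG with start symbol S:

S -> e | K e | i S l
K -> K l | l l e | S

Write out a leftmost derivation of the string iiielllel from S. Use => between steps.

S=>iSl=>iKel=>iKlel=>iSlel=>iiSllel=>iiiSlllel=>iiielllel

S => iSl   [S -> i S l]
iSl => iKel   [S -> K e]
iKel => iKlel   [K -> K l]
iKlel => iSlel   [K -> S]
iSlel => iiSllel   [S -> i S l]
iiSllel => iiiSlllel   [S -> i S l]
iiiSlllel => iiielllel   [S -> e]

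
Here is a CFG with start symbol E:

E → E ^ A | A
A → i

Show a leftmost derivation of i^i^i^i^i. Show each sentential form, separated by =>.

E=>E^A=>E^A^A=>E^A^A^A=>E^A^A^A^A=>A^A^A^A^A=>i^A^A^A^A=>i^i^A^A^A=>i^i^i^A^A=>i^i^i^i^A=>i^i^i^i^i

E => E^A   [E → E ^ A]
E^A => E^A^A   [E → E ^ A]
E^A^A => E^A^A^A   [E → E ^ A]
E^A^A^A => E^A^A^A^A   [E → E ^ A]
E^A^A^A^A => A^A^A^A^A   [E → A]
A^A^A^A^A => i^A^A^A^A   [A → i]
i^A^A^A^A => i^i^A^A^A   [A → i]
i^i^A^A^A => i^i^i^A^A   [A → i]
i^i^i^A^A => i^i^i^i^A   [A → i]
i^i^i^i^A => i^i^i^i^i   [A → i]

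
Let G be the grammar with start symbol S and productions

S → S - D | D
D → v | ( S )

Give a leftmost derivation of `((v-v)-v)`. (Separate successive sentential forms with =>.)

S => D   [S → D]
D => (S)   [D → ( S )]
(S) => (S-D)   [S → S - D]
(S-D) => (D-D)   [S → D]
(D-D) => ((S)-D)   [D → ( S )]
((S)-D) => ((S-D)-D)   [S → S - D]
((S-D)-D) => ((D-D)-D)   [S → D]
((D-D)-D) => ((v-D)-D)   [D → v]
((v-D)-D) => ((v-v)-D)   [D → v]
((v-v)-D) => ((v-v)-v)   [D → v]

S => D => (S) => (S-D) => (D-D) => ((S)-D) => ((S-D)-D) => ((D-D)-D) => ((v-D)-D) => ((v-v)-D) => ((v-v)-v)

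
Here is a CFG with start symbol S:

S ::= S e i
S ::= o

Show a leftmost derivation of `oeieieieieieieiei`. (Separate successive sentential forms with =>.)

S => Sei   [S ::= S e i]
Sei => Seiei   [S ::= S e i]
Seiei => Seieiei   [S ::= S e i]
Seieiei => Seieieiei   [S ::= S e i]
Seieieiei => Seieieieiei   [S ::= S e i]
Seieieieiei => Seieieieieiei   [S ::= S e i]
Seieieieieiei => Seieieieieieiei   [S ::= S e i]
Seieieieieieiei => Seieieieieieieiei   [S ::= S e i]
Seieieieieieieiei => oeieieieieieieiei   [S ::= o]

S=>Sei=>Seiei=>Seieiei=>Seieieiei=>Seieieieiei=>Seieieieieiei=>Seieieieieieiei=>Seieieieieieieiei=>oeieieieieieieiei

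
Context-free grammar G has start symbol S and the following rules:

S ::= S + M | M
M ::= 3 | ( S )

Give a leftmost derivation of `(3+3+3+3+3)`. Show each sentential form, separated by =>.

S => M   [S ::= M]
M => (S)   [M ::= ( S )]
(S) => (S+M)   [S ::= S + M]
(S+M) => (S+M+M)   [S ::= S + M]
(S+M+M) => (S+M+M+M)   [S ::= S + M]
(S+M+M+M) => (S+M+M+M+M)   [S ::= S + M]
(S+M+M+M+M) => (M+M+M+M+M)   [S ::= M]
(M+M+M+M+M) => (3+M+M+M+M)   [M ::= 3]
(3+M+M+M+M) => (3+3+M+M+M)   [M ::= 3]
(3+3+M+M+M) => (3+3+3+M+M)   [M ::= 3]
(3+3+3+M+M) => (3+3+3+3+M)   [M ::= 3]
(3+3+3+3+M) => (3+3+3+3+3)   [M ::= 3]

S => M => (S) => (S+M) => (S+M+M) => (S+M+M+M) => (S+M+M+M+M) => (M+M+M+M+M) => (3+M+M+M+M) => (3+3+M+M+M) => (3+3+3+M+M) => (3+3+3+3+M) => (3+3+3+3+3)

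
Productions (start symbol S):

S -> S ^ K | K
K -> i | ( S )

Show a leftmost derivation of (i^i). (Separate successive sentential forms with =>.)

S=>K=>(S)=>(S^K)=>(K^K)=>(i^K)=>(i^i)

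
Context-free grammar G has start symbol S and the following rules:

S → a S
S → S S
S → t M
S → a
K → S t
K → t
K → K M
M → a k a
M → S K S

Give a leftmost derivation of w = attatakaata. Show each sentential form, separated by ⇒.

S ⇒ aS ⇒ atM ⇒ atSKS ⇒ attMKS ⇒ attSKSKS ⇒ attaKSKS ⇒ attaKMSKS ⇒ attatMSKS ⇒ attatakaSKS ⇒ attatakaaKS ⇒ attatakaatS ⇒ attatakaata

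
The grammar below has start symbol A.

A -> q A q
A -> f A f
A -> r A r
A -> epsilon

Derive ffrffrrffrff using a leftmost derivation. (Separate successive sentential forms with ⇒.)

A⇒fAf⇒ffAff⇒ffrArff⇒ffrfAfrff⇒ffrffAffrff⇒ffrffrArffrff⇒ffrffrrffrff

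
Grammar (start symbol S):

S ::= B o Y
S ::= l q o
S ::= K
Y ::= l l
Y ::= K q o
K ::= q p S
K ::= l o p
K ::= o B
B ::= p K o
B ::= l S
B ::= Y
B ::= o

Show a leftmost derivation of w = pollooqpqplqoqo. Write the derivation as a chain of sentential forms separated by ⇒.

S ⇒ BoY ⇒ pKooY ⇒ poBooY ⇒ poYooY ⇒ pollooY ⇒ pollooKqo ⇒ pollooqpSqo ⇒ pollooqpKqo ⇒ pollooqpqpSqo ⇒ pollooqpqplqoqo

S ⇒ BoY   [S ::= B o Y]
BoY ⇒ pKooY   [B ::= p K o]
pKooY ⇒ poBooY   [K ::= o B]
poBooY ⇒ poYooY   [B ::= Y]
poYooY ⇒ pollooY   [Y ::= l l]
pollooY ⇒ pollooKqo   [Y ::= K q o]
pollooKqo ⇒ pollooqpSqo   [K ::= q p S]
pollooqpSqo ⇒ pollooqpKqo   [S ::= K]
pollooqpKqo ⇒ pollooqpqpSqo   [K ::= q p S]
pollooqpqpSqo ⇒ pollooqpqplqoqo   [S ::= l q o]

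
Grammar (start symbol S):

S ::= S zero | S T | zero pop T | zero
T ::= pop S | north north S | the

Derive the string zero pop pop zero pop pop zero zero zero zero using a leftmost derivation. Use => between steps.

S => S zero   [S ::= S zero]
S zero => S zero zero   [S ::= S zero]
S zero zero => zero pop T zero zero   [S ::= zero pop T]
zero pop T zero zero => zero pop pop S zero zero   [T ::= pop S]
zero pop pop S zero zero => zero pop pop zero pop T zero zero   [S ::= zero pop T]
zero pop pop zero pop T zero zero => zero pop pop zero pop pop S zero zero   [T ::= pop S]
zero pop pop zero pop pop S zero zero => zero pop pop zero pop pop S zero zero zero   [S ::= S zero]
zero pop pop zero pop pop S zero zero zero => zero pop pop zero pop pop zero zero zero zero   [S ::= zero]

S => S zero => S zero zero => zero pop T zero zero => zero pop pop S zero zero => zero pop pop zero pop T zero zero => zero pop pop zero pop pop S zero zero => zero pop pop zero pop pop S zero zero zero => zero pop pop zero pop pop zero zero zero zero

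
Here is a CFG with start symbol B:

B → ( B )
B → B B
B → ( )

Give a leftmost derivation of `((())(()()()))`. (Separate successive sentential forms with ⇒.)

B⇒(B)⇒(BB)⇒((B)B)⇒((())B)⇒((())(B))⇒((())(BB))⇒((())(BBB))⇒((())(()BB))⇒((())(()()B))⇒((())(()()()))

B ⇒ (B)   [B → ( B )]
(B) ⇒ (BB)   [B → B B]
(BB) ⇒ ((B)B)   [B → ( B )]
((B)B) ⇒ ((())B)   [B → ( )]
((())B) ⇒ ((())(B))   [B → ( B )]
((())(B)) ⇒ ((())(BB))   [B → B B]
((())(BB)) ⇒ ((())(BBB))   [B → B B]
((())(BBB)) ⇒ ((())(()BB))   [B → ( )]
((())(()BB)) ⇒ ((())(()()B))   [B → ( )]
((())(()()B)) ⇒ ((())(()()()))   [B → ( )]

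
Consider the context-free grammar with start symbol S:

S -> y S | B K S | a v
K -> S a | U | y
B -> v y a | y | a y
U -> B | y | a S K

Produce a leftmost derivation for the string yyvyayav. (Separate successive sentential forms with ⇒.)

S ⇒ BKS ⇒ yKS ⇒ yyS ⇒ yyBKS ⇒ yyvyaKS ⇒ yyvyaUS ⇒ yyvyaBS ⇒ yyvyayS ⇒ yyvyayav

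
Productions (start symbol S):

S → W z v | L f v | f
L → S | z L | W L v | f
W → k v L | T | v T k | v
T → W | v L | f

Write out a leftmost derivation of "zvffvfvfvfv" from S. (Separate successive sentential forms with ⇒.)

S⇒Lfv⇒Sfv⇒Lfvfv⇒zLfvfv⇒zWLvfvfv⇒zTLvfvfv⇒zvLLvfvfv⇒zvSLvfvfv⇒zvLfvLvfvfv⇒zvffvLvfvfv⇒zvffvSvfvfv⇒zvffvfvfvfv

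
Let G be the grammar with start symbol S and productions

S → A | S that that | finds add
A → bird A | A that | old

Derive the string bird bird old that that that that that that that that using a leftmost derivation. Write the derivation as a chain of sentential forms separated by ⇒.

S ⇒ S that that ⇒ S that that that that ⇒ S that that that that that that ⇒ A that that that that that that ⇒ A that that that that that that that ⇒ bird A that that that that that that that ⇒ bird A that that that that that that that that ⇒ bird bird A that that that that that that that that ⇒ bird bird old that that that that that that that that

S ⇒ S that that   [S → S that that]
S that that ⇒ S that that that that   [S → S that that]
S that that that that ⇒ S that that that that that that   [S → S that that]
S that that that that that that ⇒ A that that that that that that   [S → A]
A that that that that that that ⇒ A that that that that that that that   [A → A that]
A that that that that that that that ⇒ bird A that that that that that that that   [A → bird A]
bird A that that that that that that that ⇒ bird A that that that that that that that that   [A → A that]
bird A that that that that that that that that ⇒ bird bird A that that that that that that that that   [A → bird A]
bird bird A that that that that that that that that ⇒ bird bird old that that that that that that that that   [A → old]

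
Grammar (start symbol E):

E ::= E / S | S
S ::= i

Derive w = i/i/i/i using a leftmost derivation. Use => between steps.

E => E/S   [E ::= E / S]
E/S => E/S/S   [E ::= E / S]
E/S/S => E/S/S/S   [E ::= E / S]
E/S/S/S => S/S/S/S   [E ::= S]
S/S/S/S => i/S/S/S   [S ::= i]
i/S/S/S => i/i/S/S   [S ::= i]
i/i/S/S => i/i/i/S   [S ::= i]
i/i/i/S => i/i/i/i   [S ::= i]

E=>E/S=>E/S/S=>E/S/S/S=>S/S/S/S=>i/S/S/S=>i/i/S/S=>i/i/i/S=>i/i/i/i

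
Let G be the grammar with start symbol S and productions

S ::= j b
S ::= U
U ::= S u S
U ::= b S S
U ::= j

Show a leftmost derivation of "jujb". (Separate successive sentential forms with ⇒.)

S ⇒ U   [S ::= U]
U ⇒ SuS   [U ::= S u S]
SuS ⇒ UuS   [S ::= U]
UuS ⇒ juS   [U ::= j]
juS ⇒ jujb   [S ::= j b]

S ⇒ U ⇒ SuS ⇒ UuS ⇒ juS ⇒ jujb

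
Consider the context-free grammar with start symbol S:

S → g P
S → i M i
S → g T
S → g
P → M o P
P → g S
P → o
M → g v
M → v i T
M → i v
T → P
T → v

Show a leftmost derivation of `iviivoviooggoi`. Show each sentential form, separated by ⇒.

S ⇒ iMi   [S → i M i]
iMi ⇒ iviTi   [M → v i T]
iviTi ⇒ iviPi   [T → P]
iviPi ⇒ iviMoPi   [P → M o P]
iviMoPi ⇒ iviivoPi   [M → i v]
iviivoPi ⇒ iviivoMoPi   [P → M o P]
iviivoMoPi ⇒ iviivoviToPi   [M → v i T]
iviivoviToPi ⇒ iviivoviPoPi   [T → P]
iviivoviPoPi ⇒ iviivoviooPi   [P → o]
iviivoviooPi ⇒ iviivovioogSi   [P → g S]
iviivovioogSi ⇒ iviivoviooggTi   [S → g T]
iviivoviooggTi ⇒ iviivoviooggPi   [T → P]
iviivoviooggPi ⇒ iviivoviooggoi   [P → o]

S ⇒ iMi ⇒ iviTi ⇒ iviPi ⇒ iviMoPi ⇒ iviivoPi ⇒ iviivoMoPi ⇒ iviivoviToPi ⇒ iviivoviPoPi ⇒ iviivoviooPi ⇒ iviivovioogSi ⇒ iviivoviooggTi ⇒ iviivoviooggPi ⇒ iviivoviooggoi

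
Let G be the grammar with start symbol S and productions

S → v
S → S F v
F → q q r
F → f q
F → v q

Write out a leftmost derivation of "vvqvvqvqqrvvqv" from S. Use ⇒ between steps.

S ⇒ SFv ⇒ SFvFv ⇒ SFvFvFv ⇒ SFvFvFvFv ⇒ vFvFvFvFv ⇒ vvqvFvFvFv ⇒ vvqvvqvFvFv ⇒ vvqvvqvqqrvFv ⇒ vvqvvqvqqrvvqv

S ⇒ SFv   [S → S F v]
SFv ⇒ SFvFv   [S → S F v]
SFvFv ⇒ SFvFvFv   [S → S F v]
SFvFvFv ⇒ SFvFvFvFv   [S → S F v]
SFvFvFvFv ⇒ vFvFvFvFv   [S → v]
vFvFvFvFv ⇒ vvqvFvFvFv   [F → v q]
vvqvFvFvFv ⇒ vvqvvqvFvFv   [F → v q]
vvqvvqvFvFv ⇒ vvqvvqvqqrvFv   [F → q q r]
vvqvvqvqqrvFv ⇒ vvqvvqvqqrvvqv   [F → v q]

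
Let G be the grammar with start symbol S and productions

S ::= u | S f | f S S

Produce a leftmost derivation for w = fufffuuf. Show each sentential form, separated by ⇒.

S ⇒ fSS ⇒ fSfS ⇒ fSffS ⇒ fuffS ⇒ fuffSf ⇒ fufffSSf ⇒ fufffuSf ⇒ fufffuuf

S ⇒ fSS   [S ::= f S S]
fSS ⇒ fSfS   [S ::= S f]
fSfS ⇒ fSffS   [S ::= S f]
fSffS ⇒ fuffS   [S ::= u]
fuffS ⇒ fuffSf   [S ::= S f]
fuffSf ⇒ fufffSSf   [S ::= f S S]
fufffSSf ⇒ fufffuSf   [S ::= u]
fufffuSf ⇒ fufffuuf   [S ::= u]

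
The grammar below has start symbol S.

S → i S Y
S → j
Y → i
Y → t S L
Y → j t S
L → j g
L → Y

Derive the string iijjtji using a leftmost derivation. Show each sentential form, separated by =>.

S => iSY => iiSYY => iijYY => iijjtSY => iijjtjY => iijjtji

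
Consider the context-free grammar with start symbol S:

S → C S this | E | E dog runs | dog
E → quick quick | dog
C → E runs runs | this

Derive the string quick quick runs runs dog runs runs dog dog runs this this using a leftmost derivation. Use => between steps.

S => C S this => E runs runs S this => quick quick runs runs S this => quick quick runs runs C S this this => quick quick runs runs E runs runs S this this => quick quick runs runs dog runs runs S this this => quick quick runs runs dog runs runs E dog runs this this => quick quick runs runs dog runs runs dog dog runs this this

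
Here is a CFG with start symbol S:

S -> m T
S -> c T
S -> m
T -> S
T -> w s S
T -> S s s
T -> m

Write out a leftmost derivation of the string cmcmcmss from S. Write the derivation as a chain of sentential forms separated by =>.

S=>cT=>cSss=>cmTss=>cmSss=>cmcTss=>cmcSss=>cmcmTss=>cmcmSss=>cmcmcTss=>cmcmcmss

S => cT   [S -> c T]
cT => cSss   [T -> S s s]
cSss => cmTss   [S -> m T]
cmTss => cmSss   [T -> S]
cmSss => cmcTss   [S -> c T]
cmcTss => cmcSss   [T -> S]
cmcSss => cmcmTss   [S -> m T]
cmcmTss => cmcmSss   [T -> S]
cmcmSss => cmcmcTss   [S -> c T]
cmcmcTss => cmcmcmss   [T -> m]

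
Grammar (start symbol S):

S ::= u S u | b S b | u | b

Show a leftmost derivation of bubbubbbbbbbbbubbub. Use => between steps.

S=>bSb=>buSub=>bubSbub=>bubbSbbub=>bubbuSubbub=>bubbubSbubbub=>bubbubbSbbubbub=>bubbubbbSbbbubbub=>bubbubbbbSbbbbubbub=>bubbubbbbbbbbbubbub

S => bSb   [S ::= b S b]
bSb => buSub   [S ::= u S u]
buSub => bubSbub   [S ::= b S b]
bubSbub => bubbSbbub   [S ::= b S b]
bubbSbbub => bubbuSubbub   [S ::= u S u]
bubbuSubbub => bubbubSbubbub   [S ::= b S b]
bubbubSbubbub => bubbubbSbbubbub   [S ::= b S b]
bubbubbSbbubbub => bubbubbbSbbbubbub   [S ::= b S b]
bubbubbbSbbbubbub => bubbubbbbSbbbbubbub   [S ::= b S b]
bubbubbbbSbbbbubbub => bubbubbbbbbbbbubbub   [S ::= b]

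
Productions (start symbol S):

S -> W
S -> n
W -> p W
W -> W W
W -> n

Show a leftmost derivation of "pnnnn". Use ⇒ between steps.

S ⇒ W ⇒ WW ⇒ WWW ⇒ WWWW ⇒ pWWWW ⇒ pnWWW ⇒ pnnWW ⇒ pnnnW ⇒ pnnnn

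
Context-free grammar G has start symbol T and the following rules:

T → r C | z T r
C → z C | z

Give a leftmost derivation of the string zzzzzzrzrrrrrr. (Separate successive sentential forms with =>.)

T => zTr   [T → z T r]
zTr => zzTrr   [T → z T r]
zzTrr => zzzTrrr   [T → z T r]
zzzTrrr => zzzzTrrrr   [T → z T r]
zzzzTrrrr => zzzzzTrrrrr   [T → z T r]
zzzzzTrrrrr => zzzzzzTrrrrrr   [T → z T r]
zzzzzzTrrrrrr => zzzzzzrCrrrrrr   [T → r C]
zzzzzzrCrrrrrr => zzzzzzrzrrrrrr   [C → z]

T => zTr => zzTrr => zzzTrrr => zzzzTrrrr => zzzzzTrrrrr => zzzzzzTrrrrrr => zzzzzzrCrrrrrr => zzzzzzrzrrrrrr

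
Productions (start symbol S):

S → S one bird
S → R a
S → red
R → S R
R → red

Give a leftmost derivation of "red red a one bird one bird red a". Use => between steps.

S => R a   [S → R a]
R a => S R a   [R → S R]
S R a => red R a   [S → red]
red R a => red S R a   [R → S R]
red S R a => red S one bird R a   [S → S one bird]
red S one bird R a => red S one bird one bird R a   [S → S one bird]
red S one bird one bird R a => red R a one bird one bird R a   [S → R a]
red R a one bird one bird R a => red red a one bird one bird R a   [R → red]
red red a one bird one bird R a => red red a one bird one bird red a   [R → red]

S => R a => S R a => red R a => red S R a => red S one bird R a => red S one bird one bird R a => red R a one bird one bird R a => red red a one bird one bird R a => red red a one bird one bird red a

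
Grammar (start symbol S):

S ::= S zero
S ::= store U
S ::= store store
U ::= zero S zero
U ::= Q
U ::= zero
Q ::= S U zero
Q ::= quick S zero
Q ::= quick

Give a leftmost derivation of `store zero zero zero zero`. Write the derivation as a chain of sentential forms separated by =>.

S => S zero => S zero zero => S zero zero zero => store U zero zero zero => store zero zero zero zero

S => S zero   [S ::= S zero]
S zero => S zero zero   [S ::= S zero]
S zero zero => S zero zero zero   [S ::= S zero]
S zero zero zero => store U zero zero zero   [S ::= store U]
store U zero zero zero => store zero zero zero zero   [U ::= zero]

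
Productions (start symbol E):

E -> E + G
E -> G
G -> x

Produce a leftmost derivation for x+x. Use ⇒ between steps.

E⇒E+G⇒G+G⇒x+G⇒x+x

E ⇒ E+G   [E -> E + G]
E+G ⇒ G+G   [E -> G]
G+G ⇒ x+G   [G -> x]
x+G ⇒ x+x   [G -> x]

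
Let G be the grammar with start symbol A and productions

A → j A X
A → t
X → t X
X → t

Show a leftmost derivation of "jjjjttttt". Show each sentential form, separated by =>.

A=>jAX=>jjAXX=>jjjAXXX=>jjjjAXXXX=>jjjjtXXXX=>jjjjttXXX=>jjjjtttXX=>jjjjttttX=>jjjjttttt

A => jAX   [A → j A X]
jAX => jjAXX   [A → j A X]
jjAXX => jjjAXXX   [A → j A X]
jjjAXXX => jjjjAXXXX   [A → j A X]
jjjjAXXXX => jjjjtXXXX   [A → t]
jjjjtXXXX => jjjjttXXX   [X → t]
jjjjttXXX => jjjjtttXX   [X → t]
jjjjtttXX => jjjjttttX   [X → t]
jjjjttttX => jjjjttttt   [X → t]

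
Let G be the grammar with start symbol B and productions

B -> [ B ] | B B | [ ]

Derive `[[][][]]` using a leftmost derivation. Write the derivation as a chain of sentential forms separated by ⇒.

B ⇒ [B]   [B -> [ B ]]
[B] ⇒ [BB]   [B -> B B]
[BB] ⇒ [BBB]   [B -> B B]
[BBB] ⇒ [[]BB]   [B -> [ ]]
[[]BB] ⇒ [[][]B]   [B -> [ ]]
[[][]B] ⇒ [[][][]]   [B -> [ ]]

B⇒[B]⇒[BB]⇒[BBB]⇒[[]BB]⇒[[][]B]⇒[[][][]]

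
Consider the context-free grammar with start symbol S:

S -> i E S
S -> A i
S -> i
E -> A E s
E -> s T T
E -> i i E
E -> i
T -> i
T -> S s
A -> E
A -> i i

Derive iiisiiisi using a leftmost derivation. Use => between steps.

S => iES => iAEsS => iEEsS => iiiEEsS => iiisTTEsS => iiisiTEsS => iiisiiEsS => iiisiiisS => iiisiiisi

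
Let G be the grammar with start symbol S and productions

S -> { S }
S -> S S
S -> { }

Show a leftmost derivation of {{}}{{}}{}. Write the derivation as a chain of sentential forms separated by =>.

S => SS   [S -> S S]
SS => {S}S   [S -> { S }]
{S}S => {{}}S   [S -> { }]
{{}}S => {{}}SS   [S -> S S]
{{}}SS => {{}}{S}S   [S -> { S }]
{{}}{S}S => {{}}{{}}S   [S -> { }]
{{}}{{}}S => {{}}{{}}{}   [S -> { }]

S=>SS=>{S}S=>{{}}S=>{{}}SS=>{{}}{S}S=>{{}}{{}}S=>{{}}{{}}{}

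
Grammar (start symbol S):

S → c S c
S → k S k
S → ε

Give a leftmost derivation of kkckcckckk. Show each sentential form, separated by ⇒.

S⇒kSk⇒kkSkk⇒kkcSckk⇒kkckSkckk⇒kkckcSckckk⇒kkckcckckk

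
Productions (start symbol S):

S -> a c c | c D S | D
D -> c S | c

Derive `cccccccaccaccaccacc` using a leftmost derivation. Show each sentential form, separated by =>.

S => cDS => ccSS => cccDSS => ccccSSS => cccccDSSS => ccccccSSSS => ccccccDSSS => cccccccSSSS => cccccccaccSSS => cccccccaccaccSS => cccccccaccaccaccS => cccccccaccaccaccacc

S => cDS   [S -> c D S]
cDS => ccSS   [D -> c S]
ccSS => cccDSS   [S -> c D S]
cccDSS => ccccSSS   [D -> c S]
ccccSSS => cccccDSSS   [S -> c D S]
cccccDSSS => ccccccSSSS   [D -> c S]
ccccccSSSS => ccccccDSSS   [S -> D]
ccccccDSSS => cccccccSSSS   [D -> c S]
cccccccSSSS => cccccccaccSSS   [S -> a c c]
cccccccaccSSS => cccccccaccaccSS   [S -> a c c]
cccccccaccaccSS => cccccccaccaccaccS   [S -> a c c]
cccccccaccaccaccS => cccccccaccaccaccacc   [S -> a c c]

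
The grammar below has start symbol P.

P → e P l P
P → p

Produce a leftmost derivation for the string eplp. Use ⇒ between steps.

P ⇒ ePlP   [P → e P l P]
ePlP ⇒ eplP   [P → p]
eplP ⇒ eplp   [P → p]

P ⇒ ePlP ⇒ eplP ⇒ eplp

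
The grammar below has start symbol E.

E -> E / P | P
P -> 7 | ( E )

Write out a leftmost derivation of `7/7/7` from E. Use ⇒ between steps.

E⇒E/P⇒E/P/P⇒P/P/P⇒7/P/P⇒7/7/P⇒7/7/7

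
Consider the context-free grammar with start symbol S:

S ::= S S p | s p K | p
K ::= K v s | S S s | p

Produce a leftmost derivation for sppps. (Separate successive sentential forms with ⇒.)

S ⇒ spK ⇒ spSSs ⇒ sppSs ⇒ sppps

S ⇒ spK   [S ::= s p K]
spK ⇒ spSSs   [K ::= S S s]
spSSs ⇒ sppSs   [S ::= p]
sppSs ⇒ sppps   [S ::= p]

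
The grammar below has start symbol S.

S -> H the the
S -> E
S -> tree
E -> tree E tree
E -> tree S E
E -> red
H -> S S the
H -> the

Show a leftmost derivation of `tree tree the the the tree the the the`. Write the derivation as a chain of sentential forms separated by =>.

S => H the the => S S the the the => H the the S the the the => S S the the the S the the the => tree S the the the S the the the => tree tree the the the S the the the => tree tree the the the tree the the the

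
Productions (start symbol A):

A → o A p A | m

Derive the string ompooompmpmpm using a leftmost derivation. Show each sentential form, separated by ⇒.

A ⇒ oApA ⇒ ompA ⇒ ompoApA ⇒ ompooApApA ⇒ ompoooApApApA ⇒ ompooompApApA ⇒ ompooompmpApA ⇒ ompooompmpmpA ⇒ ompooompmpmpm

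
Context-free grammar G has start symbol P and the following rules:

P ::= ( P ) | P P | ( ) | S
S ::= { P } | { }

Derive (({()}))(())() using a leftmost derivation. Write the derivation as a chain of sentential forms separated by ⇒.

P⇒PP⇒(P)P⇒((P))P⇒((S))P⇒(({P}))P⇒(({()}))P⇒(({()}))PP⇒(({()}))(P)P⇒(({()}))(())P⇒(({()}))(())()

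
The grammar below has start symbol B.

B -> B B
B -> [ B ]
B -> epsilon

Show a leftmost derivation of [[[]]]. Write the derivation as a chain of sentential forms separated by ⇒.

B ⇒ [B]   [B -> [ B ]]
[B] ⇒ [BB]   [B -> B B]
[BB] ⇒ [BBB]   [B -> B B]
[BBB] ⇒ [BBBB]   [B -> B B]
[BBBB] ⇒ [[B]BBB]   [B -> [ B ]]
[[B]BBB] ⇒ [[[B]]BBB]   [B -> [ B ]]
[[[B]]BBB] ⇒ [[[]]BBB]   [B -> epsilon]
[[[]]BBB] ⇒ [[[]]BB]   [B -> epsilon]
[[[]]BB] ⇒ [[[]]B]   [B -> epsilon]
[[[]]B] ⇒ [[[]]]   [B -> epsilon]

B ⇒ [B] ⇒ [BB] ⇒ [BBB] ⇒ [BBBB] ⇒ [[B]BBB] ⇒ [[[B]]BBB] ⇒ [[[]]BBB] ⇒ [[[]]BB] ⇒ [[[]]B] ⇒ [[[]]]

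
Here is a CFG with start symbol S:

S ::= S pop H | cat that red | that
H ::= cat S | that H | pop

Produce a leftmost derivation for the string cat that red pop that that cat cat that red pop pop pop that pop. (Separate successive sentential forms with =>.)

S => S pop H => S pop H pop H => cat that red pop H pop H => cat that red pop that H pop H => cat that red pop that that H pop H => cat that red pop that that cat S pop H => cat that red pop that that cat S pop H pop H => cat that red pop that that cat cat that red pop H pop H => cat that red pop that that cat cat that red pop pop pop H => cat that red pop that that cat cat that red pop pop pop that H => cat that red pop that that cat cat that red pop pop pop that pop

S => S pop H   [S ::= S pop H]
S pop H => S pop H pop H   [S ::= S pop H]
S pop H pop H => cat that red pop H pop H   [S ::= cat that red]
cat that red pop H pop H => cat that red pop that H pop H   [H ::= that H]
cat that red pop that H pop H => cat that red pop that that H pop H   [H ::= that H]
cat that red pop that that H pop H => cat that red pop that that cat S pop H   [H ::= cat S]
cat that red pop that that cat S pop H => cat that red pop that that cat S pop H pop H   [S ::= S pop H]
cat that red pop that that cat S pop H pop H => cat that red pop that that cat cat that red pop H pop H   [S ::= cat that red]
cat that red pop that that cat cat that red pop H pop H => cat that red pop that that cat cat that red pop pop pop H   [H ::= pop]
cat that red pop that that cat cat that red pop pop pop H => cat that red pop that that cat cat that red pop pop pop that H   [H ::= that H]
cat that red pop that that cat cat that red pop pop pop that H => cat that red pop that that cat cat that red pop pop pop that pop   [H ::= pop]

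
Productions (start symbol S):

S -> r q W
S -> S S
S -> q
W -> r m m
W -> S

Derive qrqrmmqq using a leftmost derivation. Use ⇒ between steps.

S ⇒ SS ⇒ SSS ⇒ qSS ⇒ qrqWS ⇒ qrqrmmS ⇒ qrqrmmSS ⇒ qrqrmmqS ⇒ qrqrmmqq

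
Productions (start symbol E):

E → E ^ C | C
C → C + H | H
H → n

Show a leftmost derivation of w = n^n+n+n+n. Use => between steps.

E => E^C => C^C => H^C => n^C => n^C+H => n^C+H+H => n^C+H+H+H => n^H+H+H+H => n^n+H+H+H => n^n+n+H+H => n^n+n+n+H => n^n+n+n+n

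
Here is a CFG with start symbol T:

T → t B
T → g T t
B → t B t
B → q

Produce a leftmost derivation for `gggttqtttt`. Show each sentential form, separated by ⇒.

T⇒gTt⇒ggTtt⇒gggTttt⇒gggtBttt⇒gggttBtttt⇒gggttqtttt

T ⇒ gTt   [T → g T t]
gTt ⇒ ggTtt   [T → g T t]
ggTtt ⇒ gggTttt   [T → g T t]
gggTttt ⇒ gggtBttt   [T → t B]
gggtBttt ⇒ gggttBtttt   [B → t B t]
gggttBtttt ⇒ gggttqtttt   [B → q]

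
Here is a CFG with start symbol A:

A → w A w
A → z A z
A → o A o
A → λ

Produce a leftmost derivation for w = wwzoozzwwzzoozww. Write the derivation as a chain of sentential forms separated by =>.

A => wAw => wwAww => wwzAzww => wwzoAozww => wwzooAoozww => wwzoozAzoozww => wwzoozzAzzoozww => wwzoozzwAwzzoozww => wwzoozzwwzzoozww

A => wAw   [A → w A w]
wAw => wwAww   [A → w A w]
wwAww => wwzAzww   [A → z A z]
wwzAzww => wwzoAozww   [A → o A o]
wwzoAozww => wwzooAoozww   [A → o A o]
wwzooAoozww => wwzoozAzoozww   [A → z A z]
wwzoozAzoozww => wwzoozzAzzoozww   [A → z A z]
wwzoozzAzzoozww => wwzoozzwAwzzoozww   [A → w A w]
wwzoozzwAwzzoozww => wwzoozzwwzzoozww   [A → λ]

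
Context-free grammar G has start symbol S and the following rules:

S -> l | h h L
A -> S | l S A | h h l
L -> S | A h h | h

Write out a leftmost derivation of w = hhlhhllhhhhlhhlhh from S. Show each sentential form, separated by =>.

S => hhL => hhAhh => hhlSAhh => hhlhhLAhh => hhlhhSAhh => hhlhhlAhh => hhlhhllSAhh => hhlhhllhhLAhh => hhlhhllhhAhhAhh => hhlhhllhhhhlhhAhh => hhlhhllhhhhlhhShh => hhlhhllhhhhlhhlhh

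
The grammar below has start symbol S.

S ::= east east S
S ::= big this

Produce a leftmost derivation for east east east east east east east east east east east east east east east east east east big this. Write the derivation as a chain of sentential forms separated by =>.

S => east east S => east east east east S => east east east east east east S => east east east east east east east east S => east east east east east east east east east east S => east east east east east east east east east east east east S => east east east east east east east east east east east east east east S => east east east east east east east east east east east east east east east east S => east east east east east east east east east east east east east east east east east east S => east east east east east east east east east east east east east east east east east east big this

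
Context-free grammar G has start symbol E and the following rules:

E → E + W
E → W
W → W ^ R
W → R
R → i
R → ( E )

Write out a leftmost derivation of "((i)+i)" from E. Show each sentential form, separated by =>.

E => W   [E → W]
W => R   [W → R]
R => (E)   [R → ( E )]
(E) => (E+W)   [E → E + W]
(E+W) => (W+W)   [E → W]
(W+W) => (R+W)   [W → R]
(R+W) => ((E)+W)   [R → ( E )]
((E)+W) => ((W)+W)   [E → W]
((W)+W) => ((R)+W)   [W → R]
((R)+W) => ((i)+W)   [R → i]
((i)+W) => ((i)+R)   [W → R]
((i)+R) => ((i)+i)   [R → i]

E=>W=>R=>(E)=>(E+W)=>(W+W)=>(R+W)=>((E)+W)=>((W)+W)=>((R)+W)=>((i)+W)=>((i)+R)=>((i)+i)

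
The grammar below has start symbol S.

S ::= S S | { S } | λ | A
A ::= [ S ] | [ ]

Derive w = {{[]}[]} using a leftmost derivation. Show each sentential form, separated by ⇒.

S⇒{S}⇒{SS}⇒{{S}S}⇒{{A}S}⇒{{[]}S}⇒{{[]}A}⇒{{[]}[]}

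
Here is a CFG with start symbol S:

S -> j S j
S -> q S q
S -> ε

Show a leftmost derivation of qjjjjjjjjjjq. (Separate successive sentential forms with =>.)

S => qSq => qjSjq => qjjSjjq => qjjjSjjjq => qjjjjSjjjjq => qjjjjjSjjjjjq => qjjjjjjjjjjq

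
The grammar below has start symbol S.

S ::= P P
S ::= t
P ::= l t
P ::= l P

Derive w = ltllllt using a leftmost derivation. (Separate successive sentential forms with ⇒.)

S ⇒ PP   [S ::= P P]
PP ⇒ ltP   [P ::= l t]
ltP ⇒ ltlP   [P ::= l P]
ltlP ⇒ ltllP   [P ::= l P]
ltllP ⇒ ltlllP   [P ::= l P]
ltlllP ⇒ ltllllt   [P ::= l t]

S⇒PP⇒ltP⇒ltlP⇒ltllP⇒ltlllP⇒ltllllt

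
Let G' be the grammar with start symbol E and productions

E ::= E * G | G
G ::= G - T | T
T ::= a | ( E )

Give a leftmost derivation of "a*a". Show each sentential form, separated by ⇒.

E ⇒ E*G ⇒ G*G ⇒ T*G ⇒ a*G ⇒ a*T ⇒ a*a

E ⇒ E*G   [E ::= E * G]
E*G ⇒ G*G   [E ::= G]
G*G ⇒ T*G   [G ::= T]
T*G ⇒ a*G   [T ::= a]
a*G ⇒ a*T   [G ::= T]
a*T ⇒ a*a   [T ::= a]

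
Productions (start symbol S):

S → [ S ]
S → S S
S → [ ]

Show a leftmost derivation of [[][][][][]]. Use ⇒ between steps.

S ⇒ [S]   [S → [ S ]]
[S] ⇒ [SS]   [S → S S]
[SS] ⇒ [SSS]   [S → S S]
[SSS] ⇒ [SSSS]   [S → S S]
[SSSS] ⇒ [[]SSS]   [S → [ ]]
[[]SSS] ⇒ [[]SSSS]   [S → S S]
[[]SSSS] ⇒ [[][]SSS]   [S → [ ]]
[[][]SSS] ⇒ [[][][]SS]   [S → [ ]]
[[][][]SS] ⇒ [[][][][]S]   [S → [ ]]
[[][][][]S] ⇒ [[][][][][]]   [S → [ ]]

S⇒[S]⇒[SS]⇒[SSS]⇒[SSSS]⇒[[]SSS]⇒[[]SSSS]⇒[[][]SSS]⇒[[][][]SS]⇒[[][][][]S]⇒[[][][][][]]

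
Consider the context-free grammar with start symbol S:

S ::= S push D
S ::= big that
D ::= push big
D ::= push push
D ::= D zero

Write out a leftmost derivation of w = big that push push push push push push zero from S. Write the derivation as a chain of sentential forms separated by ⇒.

S ⇒ S push D   [S ::= S push D]
S push D ⇒ S push D push D   [S ::= S push D]
S push D push D ⇒ big that push D push D   [S ::= big that]
big that push D push D ⇒ big that push push push push D   [D ::= push push]
big that push push push push D ⇒ big that push push push push D zero   [D ::= D zero]
big that push push push push D zero ⇒ big that push push push push push push zero   [D ::= push push]

S ⇒ S push D ⇒ S push D push D ⇒ big that push D push D ⇒ big that push push push push D ⇒ big that push push push push D zero ⇒ big that push push push push push push zero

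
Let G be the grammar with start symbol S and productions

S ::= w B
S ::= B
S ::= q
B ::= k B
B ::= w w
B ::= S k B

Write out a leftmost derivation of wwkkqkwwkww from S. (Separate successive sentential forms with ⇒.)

S ⇒ wB ⇒ wSkB ⇒ wwBkB ⇒ wwkBkB ⇒ wwkkBkB ⇒ wwkkSkBkB ⇒ wwkkqkBkB ⇒ wwkkqkwwkB ⇒ wwkkqkwwkww

S ⇒ wB   [S ::= w B]
wB ⇒ wSkB   [B ::= S k B]
wSkB ⇒ wwBkB   [S ::= w B]
wwBkB ⇒ wwkBkB   [B ::= k B]
wwkBkB ⇒ wwkkBkB   [B ::= k B]
wwkkBkB ⇒ wwkkSkBkB   [B ::= S k B]
wwkkSkBkB ⇒ wwkkqkBkB   [S ::= q]
wwkkqkBkB ⇒ wwkkqkwwkB   [B ::= w w]
wwkkqkwwkB ⇒ wwkkqkwwkww   [B ::= w w]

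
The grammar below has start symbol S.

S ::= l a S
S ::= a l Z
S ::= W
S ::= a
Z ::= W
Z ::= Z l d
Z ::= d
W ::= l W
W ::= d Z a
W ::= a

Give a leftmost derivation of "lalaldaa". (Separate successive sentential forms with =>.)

S=>laS=>lalaS=>lalaW=>lalalW=>lalaldZa=>lalaldWa=>lalaldaa

S => laS   [S ::= l a S]
laS => lalaS   [S ::= l a S]
lalaS => lalaW   [S ::= W]
lalaW => lalalW   [W ::= l W]
lalalW => lalaldZa   [W ::= d Z a]
lalaldZa => lalaldWa   [Z ::= W]
lalaldWa => lalaldaa   [W ::= a]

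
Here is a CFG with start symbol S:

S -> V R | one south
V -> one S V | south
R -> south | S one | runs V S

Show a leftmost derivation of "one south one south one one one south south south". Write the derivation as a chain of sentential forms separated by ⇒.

S ⇒ V R ⇒ one S V R ⇒ one V R V R ⇒ one south R V R ⇒ one south S one V R ⇒ one south one south one V R ⇒ one south one south one one S V R ⇒ one south one south one one one south V R ⇒ one south one south one one one south south R ⇒ one south one south one one one south south south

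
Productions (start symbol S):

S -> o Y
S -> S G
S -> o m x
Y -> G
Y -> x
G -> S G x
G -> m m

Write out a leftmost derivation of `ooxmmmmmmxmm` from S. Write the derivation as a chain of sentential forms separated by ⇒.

S ⇒ SG ⇒ oYG ⇒ oGG ⇒ oSGxG ⇒ oSGGxG ⇒ oSGGGxG ⇒ ooYGGGxG ⇒ ooxGGGxG ⇒ ooxmmGGxG ⇒ ooxmmmmGxG ⇒ ooxmmmmmmxG ⇒ ooxmmmmmmxmm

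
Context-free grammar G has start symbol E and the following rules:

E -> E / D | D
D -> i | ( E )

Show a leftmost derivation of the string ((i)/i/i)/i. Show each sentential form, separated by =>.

E => E/D   [E -> E / D]
E/D => D/D   [E -> D]
D/D => (E)/D   [D -> ( E )]
(E)/D => (E/D)/D   [E -> E / D]
(E/D)/D => (E/D/D)/D   [E -> E / D]
(E/D/D)/D => (D/D/D)/D   [E -> D]
(D/D/D)/D => ((E)/D/D)/D   [D -> ( E )]
((E)/D/D)/D => ((D)/D/D)/D   [E -> D]
((D)/D/D)/D => ((i)/D/D)/D   [D -> i]
((i)/D/D)/D => ((i)/i/D)/D   [D -> i]
((i)/i/D)/D => ((i)/i/i)/D   [D -> i]
((i)/i/i)/D => ((i)/i/i)/i   [D -> i]

E => E/D => D/D => (E)/D => (E/D)/D => (E/D/D)/D => (D/D/D)/D => ((E)/D/D)/D => ((D)/D/D)/D => ((i)/D/D)/D => ((i)/i/D)/D => ((i)/i/i)/D => ((i)/i/i)/i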